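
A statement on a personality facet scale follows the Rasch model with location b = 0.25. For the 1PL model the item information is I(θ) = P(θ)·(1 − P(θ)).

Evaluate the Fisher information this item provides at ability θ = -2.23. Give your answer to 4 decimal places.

P = 1/(1+e^{2.4800}) = 0.0773
P(1−P) = 0.0773 × 0.9227 = 0.0713
I = P(1−P) = 0.07130

0.0713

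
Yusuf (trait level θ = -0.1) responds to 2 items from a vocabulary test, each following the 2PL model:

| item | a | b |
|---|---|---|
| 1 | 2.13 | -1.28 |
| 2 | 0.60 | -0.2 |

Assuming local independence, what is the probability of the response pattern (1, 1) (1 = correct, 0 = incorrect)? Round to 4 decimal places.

P(θ) = 1 / (1 + exp(−a(θ − b)))
P_1 = 1/(1+e^{-2.5134}) = 0.9251
P_2 = 1/(1+e^{-0.0600}) = 0.5150
L = P_1 × P_2 = 0.9251 × 0.5150 = 0.47641

0.4764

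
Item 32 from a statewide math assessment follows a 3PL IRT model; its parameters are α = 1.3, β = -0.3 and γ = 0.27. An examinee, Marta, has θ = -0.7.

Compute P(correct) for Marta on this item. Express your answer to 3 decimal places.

0.542

P(θ) = γ + (1 − γ) · 1 / (1 + exp(−α(θ − β)))
Exponent: 1.3 × (-0.7 − (-0.3)) = -0.5200
1/(1 + e^{0.5200}) = 0.3729
P = 0.27 + 0.73 × 0.3729 = 0.5422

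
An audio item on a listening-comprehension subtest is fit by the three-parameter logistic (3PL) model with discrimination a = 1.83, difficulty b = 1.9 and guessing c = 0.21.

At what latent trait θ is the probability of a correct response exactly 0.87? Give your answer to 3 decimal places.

P(θ) = c + (1 − c) · 1 / (1 + exp(−a(θ − b)))
Remove guessing floor: (0.87 − 0.21)/(1 − 0.21) = 0.8354
logit = ln(0.8354/0.1646) = 1.6247
θ = b + logit/(a) = 1.9 + 1.6247/1.8300 = 2.7878

2.788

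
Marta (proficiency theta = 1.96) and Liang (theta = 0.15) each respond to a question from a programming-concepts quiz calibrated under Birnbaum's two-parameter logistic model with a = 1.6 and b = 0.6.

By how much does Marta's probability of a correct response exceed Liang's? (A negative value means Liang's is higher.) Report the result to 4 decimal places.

0.5707

P(theta) = 1 / (1 + exp(−a(theta − b)))
P(Marta) = 0.8981  [exponent 2.1760]
P(Liang) = 0.3274  [exponent -0.7200]
Difference = 0.8981 − 0.3274 = 0.5707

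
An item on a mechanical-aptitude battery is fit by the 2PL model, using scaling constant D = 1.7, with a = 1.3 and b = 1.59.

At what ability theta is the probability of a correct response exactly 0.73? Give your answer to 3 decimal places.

2.040

P(theta) = 1 / (1 + exp(−D·a(theta − b)))
logit = ln(0.7300/0.2700) = 0.9946
theta = b + logit/(1.7·a) = 1.59 + 0.9946/2.2100 = 2.0401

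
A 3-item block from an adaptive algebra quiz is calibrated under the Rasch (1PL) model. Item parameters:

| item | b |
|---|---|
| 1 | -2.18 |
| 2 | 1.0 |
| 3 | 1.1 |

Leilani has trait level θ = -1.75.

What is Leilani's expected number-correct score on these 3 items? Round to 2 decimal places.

P(θ) = 1 / (1 + exp(−(θ − b)))
P_1 = 1/(1+e^{-0.4300}) = 0.6059
P_2 = 1/(1+e^{2.7500}) = 0.0601
P_3 = 1/(1+e^{2.8500}) = 0.0547
E[score] = 0.6059 + 0.0601 + 0.0547 = 0.7206

0.72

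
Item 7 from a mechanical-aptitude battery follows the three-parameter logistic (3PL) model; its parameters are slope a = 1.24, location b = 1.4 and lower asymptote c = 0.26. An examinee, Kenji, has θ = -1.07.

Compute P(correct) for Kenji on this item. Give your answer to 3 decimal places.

0.293

P(θ) = c + (1 − c) · 1 / (1 + exp(−a(θ − b)))
Exponent: 1.24 × (-1.07 − 1.4) = -3.0628
1/(1 + e^{3.0628}) = 0.0447
P = 0.26 + 0.74 × 0.0447 = 0.2931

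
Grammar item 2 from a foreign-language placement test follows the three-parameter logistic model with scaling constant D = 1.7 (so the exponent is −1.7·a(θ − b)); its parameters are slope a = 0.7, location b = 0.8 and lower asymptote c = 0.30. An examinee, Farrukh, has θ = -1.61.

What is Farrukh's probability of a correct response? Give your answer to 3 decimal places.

0.338

P(θ) = c + (1 − c) · 1 / (1 + exp(−D·a(θ − b)))
Exponent: 1.7 × 0.7 × (-1.61 − 0.8) = -2.8679
1/(1 + e^{2.8679}) = 0.0538
P = 0.30 + 0.70 × 0.0538 = 0.3376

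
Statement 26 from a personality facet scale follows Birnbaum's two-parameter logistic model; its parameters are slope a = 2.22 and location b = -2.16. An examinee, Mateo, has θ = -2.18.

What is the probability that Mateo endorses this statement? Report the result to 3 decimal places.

0.489

P(θ) = 1 / (1 + exp(−a(θ − b)))
Exponent: 2.22 × (-2.18 − (-2.16)) = -0.0444
1/(1 + e^{0.0444}) = 0.4889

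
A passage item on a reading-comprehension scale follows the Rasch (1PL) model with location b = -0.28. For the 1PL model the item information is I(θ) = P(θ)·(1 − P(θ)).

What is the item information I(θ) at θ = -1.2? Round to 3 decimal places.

P = 1/(1+e^{0.9200}) = 0.2850
P(1−P) = 0.2850 × 0.7150 = 0.2038
I = P(1−P) = 0.20376

0.204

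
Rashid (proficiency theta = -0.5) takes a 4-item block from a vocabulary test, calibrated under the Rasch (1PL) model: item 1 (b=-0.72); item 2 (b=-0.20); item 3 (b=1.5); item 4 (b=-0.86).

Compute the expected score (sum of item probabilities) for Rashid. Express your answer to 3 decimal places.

P(theta) = 1 / (1 + exp(−(theta − b)))
P_1 = 1/(1+e^{-0.2200}) = 0.5548
P_2 = 1/(1+e^{0.3000}) = 0.4256
P_3 = 1/(1+e^{2.0000}) = 0.1192
P_4 = 1/(1+e^{-0.3600}) = 0.5890
E[score] = 0.5548 + 0.4256 + 0.1192 + 0.5890 = 1.6886

1.689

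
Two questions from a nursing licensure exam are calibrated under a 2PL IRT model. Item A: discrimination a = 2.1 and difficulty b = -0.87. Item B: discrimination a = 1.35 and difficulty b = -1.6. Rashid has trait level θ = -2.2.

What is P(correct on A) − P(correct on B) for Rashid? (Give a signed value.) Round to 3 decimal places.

P(θ) = 1 / (1 + exp(−a(θ − b)))
P_A = 0.0577
P_B = 0.3079
P_A − P_B = -0.2502

-0.250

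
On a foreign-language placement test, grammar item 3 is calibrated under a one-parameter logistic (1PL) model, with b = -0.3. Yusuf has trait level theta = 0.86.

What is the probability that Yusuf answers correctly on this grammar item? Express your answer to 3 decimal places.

P(theta) = 1 / (1 + exp(−(theta − b)))
Exponent: (0.86 − (-0.3)) = 1.1600
1/(1 + e^{-1.1600}) = 0.7613
P = 0.7613

0.761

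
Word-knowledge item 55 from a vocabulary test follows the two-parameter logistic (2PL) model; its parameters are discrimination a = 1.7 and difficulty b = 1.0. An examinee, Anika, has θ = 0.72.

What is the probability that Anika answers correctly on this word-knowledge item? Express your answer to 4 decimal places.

0.3832

P(θ) = 1 / (1 + exp(−a(θ − b)))
Exponent: 1.7 × (0.72 − 1.0) = -0.4760
1/(1 + e^{0.4760}) = 0.3832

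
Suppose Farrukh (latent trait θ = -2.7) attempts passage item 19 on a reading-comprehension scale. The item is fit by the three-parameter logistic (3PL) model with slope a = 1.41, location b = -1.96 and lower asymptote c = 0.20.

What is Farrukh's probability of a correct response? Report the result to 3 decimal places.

0.408

P(θ) = c + (1 − c) · 1 / (1 + exp(−a(θ − b)))
Exponent: 1.41 × (-2.7 − (-1.96)) = -1.0434
1/(1 + e^{1.0434}) = 0.2605
P = 0.20 + 0.80 × 0.2605 = 0.4084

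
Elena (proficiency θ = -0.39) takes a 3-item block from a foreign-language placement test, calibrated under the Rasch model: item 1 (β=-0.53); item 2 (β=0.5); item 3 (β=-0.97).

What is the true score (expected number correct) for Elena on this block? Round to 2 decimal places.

P(θ) = 1 / (1 + exp(−(θ − β)))
P_1 = 1/(1+e^{-0.1400}) = 0.5349
P_2 = 1/(1+e^{0.8900}) = 0.2911
P_3 = 1/(1+e^{-0.5800}) = 0.6411
E[score] = 0.5349 + 0.2911 + 0.6411 = 1.4671

1.47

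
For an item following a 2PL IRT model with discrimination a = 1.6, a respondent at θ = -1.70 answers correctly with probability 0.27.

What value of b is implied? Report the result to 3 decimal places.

P(θ) = 1 / (1 + exp(−a(θ − b)))
logit(0.27) = ln(0.27/0.73) = -0.9946
b = θ − logit/(a) = -1.70 − (-0.9946)/1.6000 = -1.0784

-1.078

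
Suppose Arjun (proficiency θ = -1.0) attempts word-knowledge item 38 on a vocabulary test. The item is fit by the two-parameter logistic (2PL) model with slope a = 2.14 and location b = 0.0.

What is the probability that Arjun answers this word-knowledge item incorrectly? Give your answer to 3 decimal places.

P(θ) = 1 / (1 + exp(−a(θ − b)))
Exponent: 2.14 × (-1.0 − 0.0) = -2.1400
1/(1 + e^{2.1400}) = 0.1053
P(incorrect) = 1 − 0.1053 = 0.8947

0.895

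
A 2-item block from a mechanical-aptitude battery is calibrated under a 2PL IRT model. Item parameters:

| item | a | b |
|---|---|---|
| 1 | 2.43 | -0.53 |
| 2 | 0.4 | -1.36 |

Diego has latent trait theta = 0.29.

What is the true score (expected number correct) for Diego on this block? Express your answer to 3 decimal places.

1.539

P(theta) = 1 / (1 + exp(−a(theta − b)))
P_1 = 1/(1+e^{-1.9926}) = 0.8800
P_2 = 1/(1+e^{-0.6600}) = 0.6593
E[score] = 0.8800 + 0.6593 = 1.5393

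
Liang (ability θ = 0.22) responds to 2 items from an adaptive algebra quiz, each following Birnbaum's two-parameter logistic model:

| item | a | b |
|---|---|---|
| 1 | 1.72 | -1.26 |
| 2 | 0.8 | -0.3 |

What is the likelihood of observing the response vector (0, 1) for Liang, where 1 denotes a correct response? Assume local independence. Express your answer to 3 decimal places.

0.044

P(θ) = 1 / (1 + exp(−a(θ − b)))
P_1 = 1/(1+e^{-2.5456}) = 0.9273
P_2 = 1/(1+e^{-0.4160}) = 0.6025
L = (1−P_1) × P_2 = 0.0727 × 0.6025 = 0.04382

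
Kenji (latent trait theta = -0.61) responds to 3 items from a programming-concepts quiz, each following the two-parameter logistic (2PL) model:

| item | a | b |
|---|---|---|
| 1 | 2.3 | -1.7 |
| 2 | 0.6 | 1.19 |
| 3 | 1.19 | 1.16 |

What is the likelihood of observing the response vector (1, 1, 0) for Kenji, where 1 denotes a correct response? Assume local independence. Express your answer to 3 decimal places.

0.209

P(theta) = 1 / (1 + exp(−a(theta − b)))
P_1 = 1/(1+e^{-2.5070}) = 0.9246
P_2 = 1/(1+e^{1.0800}) = 0.2535
P_3 = 1/(1+e^{2.1063}) = 0.1085
L = P_1 × P_2 × (1−P_3) = 0.9246 × 0.2535 × 0.8915 = 0.20897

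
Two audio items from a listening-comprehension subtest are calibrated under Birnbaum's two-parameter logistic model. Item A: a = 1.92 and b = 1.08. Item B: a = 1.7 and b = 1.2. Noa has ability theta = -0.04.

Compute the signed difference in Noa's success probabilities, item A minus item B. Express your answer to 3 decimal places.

P(theta) = 1 / (1 + exp(−a(theta − b)))
P_A = 0.1043
P_B = 0.1083
P_A − P_B = -0.0040

-0.004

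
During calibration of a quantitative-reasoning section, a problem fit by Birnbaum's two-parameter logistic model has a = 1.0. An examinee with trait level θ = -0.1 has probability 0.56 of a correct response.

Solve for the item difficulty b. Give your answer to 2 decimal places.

-0.34

P(θ) = 1 / (1 + exp(−a(θ − b)))
logit(0.56) = ln(0.56/0.44) = 0.2412
b = θ − logit/(a) = -0.1 − 0.2412/1.0000 = -0.3412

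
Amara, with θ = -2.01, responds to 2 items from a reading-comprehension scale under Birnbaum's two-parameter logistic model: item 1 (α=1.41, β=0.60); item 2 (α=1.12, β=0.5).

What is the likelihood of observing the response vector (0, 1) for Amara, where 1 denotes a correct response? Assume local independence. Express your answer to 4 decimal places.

0.0553

P(θ) = 1 / (1 + exp(−α(θ − β)))
P_1 = 1/(1+e^{3.6801}) = 0.0246
P_2 = 1/(1+e^{2.8112}) = 0.0567
L = (1−P_1) × P_2 = 0.9754 × 0.0567 = 0.05533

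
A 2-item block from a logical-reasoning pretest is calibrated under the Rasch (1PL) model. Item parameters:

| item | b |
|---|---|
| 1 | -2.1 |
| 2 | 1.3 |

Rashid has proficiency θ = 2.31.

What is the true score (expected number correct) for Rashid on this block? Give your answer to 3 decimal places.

P(θ) = 1 / (1 + exp(−(θ − b)))
P_1 = 1/(1+e^{-4.4100}) = 0.9880
P_2 = 1/(1+e^{-1.0100}) = 0.7330
E[score] = 0.9880 + 0.7330 = 1.7210

1.721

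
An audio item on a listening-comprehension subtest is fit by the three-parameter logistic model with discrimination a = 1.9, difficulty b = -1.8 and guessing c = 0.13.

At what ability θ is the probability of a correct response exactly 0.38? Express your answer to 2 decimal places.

P(θ) = c + (1 − c) · 1 / (1 + exp(−a(θ − b)))
Remove guessing floor: (0.38 − 0.13)/(1 − 0.13) = 0.2874
logit = ln(0.2874/0.7126) = -0.9083
θ = b + logit/(a) = -1.8 + (-0.9083)/1.9000 = -2.2780

-2.28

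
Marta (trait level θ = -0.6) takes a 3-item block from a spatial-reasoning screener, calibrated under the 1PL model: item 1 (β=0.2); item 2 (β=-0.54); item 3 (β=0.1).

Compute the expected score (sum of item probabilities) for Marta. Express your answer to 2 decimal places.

1.13

P(θ) = 1 / (1 + exp(−(θ − β)))
P_1 = 1/(1+e^{0.8000}) = 0.3100
P_2 = 1/(1+e^{0.0600}) = 0.4850
P_3 = 1/(1+e^{0.7000}) = 0.3318
E[score] = 0.3100 + 0.4850 + 0.3318 = 1.1268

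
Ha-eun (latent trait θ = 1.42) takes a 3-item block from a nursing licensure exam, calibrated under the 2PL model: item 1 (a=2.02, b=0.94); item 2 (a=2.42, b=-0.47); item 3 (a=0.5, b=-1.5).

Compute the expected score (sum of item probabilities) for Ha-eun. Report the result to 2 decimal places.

P(θ) = 1 / (1 + exp(−a(θ − b)))
P_1 = 1/(1+e^{-0.9696}) = 0.7250
P_2 = 1/(1+e^{-4.5738}) = 0.9898
P_3 = 1/(1+e^{-1.4600}) = 0.8115
E[score] = 0.7250 + 0.9898 + 0.8115 = 2.5264

2.53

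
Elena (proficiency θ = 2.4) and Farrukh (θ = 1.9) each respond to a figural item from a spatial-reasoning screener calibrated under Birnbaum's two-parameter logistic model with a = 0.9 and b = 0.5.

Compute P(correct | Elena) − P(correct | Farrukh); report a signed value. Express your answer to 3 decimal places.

0.068

P(θ) = 1 / (1 + exp(−a(θ − b)))
P(Elena) = 0.8468  [exponent 1.7100]
P(Farrukh) = 0.7790  [exponent 1.2600]
Difference = 0.8468 − 0.7790 = 0.0678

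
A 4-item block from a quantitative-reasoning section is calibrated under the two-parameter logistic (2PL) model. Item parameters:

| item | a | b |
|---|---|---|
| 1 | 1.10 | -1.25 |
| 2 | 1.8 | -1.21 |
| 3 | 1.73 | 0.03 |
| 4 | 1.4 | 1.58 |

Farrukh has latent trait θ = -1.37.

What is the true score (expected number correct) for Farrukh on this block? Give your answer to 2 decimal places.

P(θ) = 1 / (1 + exp(−a(θ − b)))
P_1 = 1/(1+e^{0.1320}) = 0.4670
P_2 = 1/(1+e^{0.2880}) = 0.4285
P_3 = 1/(1+e^{2.4220}) = 0.0815
P_4 = 1/(1+e^{4.1300}) = 0.0158
E[score] = 0.4670 + 0.4285 + 0.0815 + 0.0158 = 0.9929

0.99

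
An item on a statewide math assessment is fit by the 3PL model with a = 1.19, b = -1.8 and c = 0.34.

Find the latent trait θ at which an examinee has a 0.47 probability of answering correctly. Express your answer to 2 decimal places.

P(θ) = c + (1 − c) · 1 / (1 + exp(−a(θ − b)))
Remove guessing floor: (0.47 − 0.34)/(1 − 0.34) = 0.1970
logit = ln(0.1970/0.8030) = -1.4053
θ = b + logit/(a) = -1.8 + (-1.4053)/1.1900 = -2.9810

-2.98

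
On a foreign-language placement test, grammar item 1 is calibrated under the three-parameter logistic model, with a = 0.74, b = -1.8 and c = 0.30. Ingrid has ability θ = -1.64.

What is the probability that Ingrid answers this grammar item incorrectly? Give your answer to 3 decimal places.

P(θ) = c + (1 − c) · 1 / (1 + exp(−a(θ − b)))
Exponent: 0.74 × (-1.64 − (-1.8)) = 0.1184
1/(1 + e^{-0.1184}) = 0.5296
P = 0.30 + 0.70 × 0.5296 = 0.6707
P(incorrect) = 1 − 0.6707 = 0.3293

0.329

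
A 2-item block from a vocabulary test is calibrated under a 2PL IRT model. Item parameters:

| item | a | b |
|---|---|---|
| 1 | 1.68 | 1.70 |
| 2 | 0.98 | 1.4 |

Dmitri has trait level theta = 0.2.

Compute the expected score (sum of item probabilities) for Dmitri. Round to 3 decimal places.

P(theta) = 1 / (1 + exp(−a(theta − b)))
P_1 = 1/(1+e^{2.5200}) = 0.0745
P_2 = 1/(1+e^{1.1760}) = 0.2358
E[score] = 0.0745 + 0.2358 = 0.3102

0.310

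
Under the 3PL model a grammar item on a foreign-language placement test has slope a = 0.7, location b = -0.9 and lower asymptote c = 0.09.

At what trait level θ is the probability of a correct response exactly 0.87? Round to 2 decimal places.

1.66

P(θ) = c + (1 − c) · 1 / (1 + exp(−a(θ − b)))
Remove guessing floor: (0.87 − 0.09)/(1 − 0.09) = 0.8571
logit = ln(0.8571/0.1429) = 1.7918
θ = b + logit/(a) = -0.9 + 1.7918/0.7000 = 1.6597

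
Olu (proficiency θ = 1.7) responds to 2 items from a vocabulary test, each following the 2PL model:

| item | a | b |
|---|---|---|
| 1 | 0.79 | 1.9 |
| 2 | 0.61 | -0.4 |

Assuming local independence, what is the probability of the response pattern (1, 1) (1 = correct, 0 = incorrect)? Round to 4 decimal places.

P(θ) = 1 / (1 + exp(−a(θ − b)))
P_1 = 1/(1+e^{0.1580}) = 0.4606
P_2 = 1/(1+e^{-1.2810}) = 0.7826
L = P_1 × P_2 = 0.4606 × 0.7826 = 0.36046

0.3605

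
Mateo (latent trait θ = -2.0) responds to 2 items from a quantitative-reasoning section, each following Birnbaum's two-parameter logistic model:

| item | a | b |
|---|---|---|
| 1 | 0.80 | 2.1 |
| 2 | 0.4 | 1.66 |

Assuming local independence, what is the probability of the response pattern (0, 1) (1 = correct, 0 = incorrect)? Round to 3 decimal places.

P(θ) = 1 / (1 + exp(−a(θ − b)))
P_1 = 1/(1+e^{3.2800}) = 0.0363
P_2 = 1/(1+e^{1.4640}) = 0.1879
L = (1−P_1) × P_2 = 0.9637 × 0.1879 = 0.18104

0.181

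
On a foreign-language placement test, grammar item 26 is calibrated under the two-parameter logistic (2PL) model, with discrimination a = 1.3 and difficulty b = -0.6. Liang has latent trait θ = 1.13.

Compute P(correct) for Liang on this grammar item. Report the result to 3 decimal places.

P(θ) = 1 / (1 + exp(−a(θ − b)))
Exponent: 1.3 × (1.13 − (-0.6)) = 2.2490
1/(1 + e^{-2.2490}) = 0.9046

0.905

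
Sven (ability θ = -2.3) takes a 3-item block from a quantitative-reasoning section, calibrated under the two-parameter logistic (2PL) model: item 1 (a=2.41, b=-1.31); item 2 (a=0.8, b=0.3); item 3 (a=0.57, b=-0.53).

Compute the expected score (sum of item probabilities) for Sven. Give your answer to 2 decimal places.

0.46

P(θ) = 1 / (1 + exp(−a(θ − b)))
P_1 = 1/(1+e^{2.3859}) = 0.0843
P_2 = 1/(1+e^{2.0800}) = 0.1111
P_3 = 1/(1+e^{1.0089}) = 0.2672
E[score] = 0.0843 + 0.1111 + 0.2672 = 0.4625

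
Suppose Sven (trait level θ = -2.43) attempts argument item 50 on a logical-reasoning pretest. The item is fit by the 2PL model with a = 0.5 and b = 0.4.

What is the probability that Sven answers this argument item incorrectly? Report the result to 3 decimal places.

0.805

P(θ) = 1 / (1 + exp(−a(θ − b)))
Exponent: 0.5 × (-2.43 − 0.4) = -1.4150
1/(1 + e^{1.4150}) = 0.1954
P(incorrect) = 1 − 0.1954 = 0.8046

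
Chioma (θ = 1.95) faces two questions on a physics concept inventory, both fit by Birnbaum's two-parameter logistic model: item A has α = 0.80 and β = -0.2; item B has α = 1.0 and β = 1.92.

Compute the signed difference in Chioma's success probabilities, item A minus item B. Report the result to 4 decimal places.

0.3406

P(θ) = 1 / (1 + exp(−α(θ − β)))
P_A = 0.8481
P_B = 0.5075
P_A − P_B = 0.3406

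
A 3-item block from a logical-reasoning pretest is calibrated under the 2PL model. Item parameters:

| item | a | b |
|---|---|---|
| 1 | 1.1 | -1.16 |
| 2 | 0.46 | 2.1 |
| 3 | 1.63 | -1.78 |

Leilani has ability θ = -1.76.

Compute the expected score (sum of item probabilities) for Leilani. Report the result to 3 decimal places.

P(θ) = 1 / (1 + exp(−a(θ − b)))
P_1 = 1/(1+e^{0.6600}) = 0.3407
P_2 = 1/(1+e^{1.7756}) = 0.1448
P_3 = 1/(1+e^{-0.0326}) = 0.5081
E[score] = 0.3407 + 0.1448 + 0.5081 = 0.9937

0.994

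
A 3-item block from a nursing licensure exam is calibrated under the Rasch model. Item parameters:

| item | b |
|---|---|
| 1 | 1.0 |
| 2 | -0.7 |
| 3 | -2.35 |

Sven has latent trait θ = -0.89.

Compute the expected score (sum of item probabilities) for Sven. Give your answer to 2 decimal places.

P(θ) = 1 / (1 + exp(−(θ − b)))
P_1 = 1/(1+e^{1.8900}) = 0.1312
P_2 = 1/(1+e^{0.1900}) = 0.4526
P_3 = 1/(1+e^{-1.4600}) = 0.8115
E[score] = 0.1312 + 0.4526 + 0.8115 = 1.3954

1.40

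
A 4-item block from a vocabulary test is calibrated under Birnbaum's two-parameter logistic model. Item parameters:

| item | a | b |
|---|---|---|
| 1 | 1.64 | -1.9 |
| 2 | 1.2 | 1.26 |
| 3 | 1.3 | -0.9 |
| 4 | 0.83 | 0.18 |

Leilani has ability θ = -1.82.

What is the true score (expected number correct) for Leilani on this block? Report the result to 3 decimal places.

P(θ) = 1 / (1 + exp(−a(θ − b)))
P_1 = 1/(1+e^{-0.1312}) = 0.5328
P_2 = 1/(1+e^{3.6960}) = 0.0242
P_3 = 1/(1+e^{1.1960}) = 0.2322
P_4 = 1/(1+e^{1.6600}) = 0.1598
E[score] = 0.5328 + 0.0242 + 0.2322 + 0.1598 = 0.9489

0.949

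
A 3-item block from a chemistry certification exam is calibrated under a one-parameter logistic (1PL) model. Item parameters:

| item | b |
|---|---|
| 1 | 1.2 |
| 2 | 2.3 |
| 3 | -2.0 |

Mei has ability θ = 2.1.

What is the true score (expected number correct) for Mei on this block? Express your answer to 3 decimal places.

2.145

P(θ) = 1 / (1 + exp(−(θ − b)))
P_1 = 1/(1+e^{-0.9000}) = 0.7109
P_2 = 1/(1+e^{0.2000}) = 0.4502
P_3 = 1/(1+e^{-4.1000}) = 0.9837
E[score] = 0.7109 + 0.4502 + 0.9837 = 2.1448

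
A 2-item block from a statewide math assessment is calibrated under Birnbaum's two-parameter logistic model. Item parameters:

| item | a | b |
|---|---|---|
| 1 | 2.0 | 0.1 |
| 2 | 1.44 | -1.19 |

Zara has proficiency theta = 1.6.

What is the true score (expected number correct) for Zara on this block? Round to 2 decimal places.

P(theta) = 1 / (1 + exp(−a(theta − b)))
P_1 = 1/(1+e^{-3.0000}) = 0.9526
P_2 = 1/(1+e^{-4.0176}) = 0.9823
E[score] = 0.9526 + 0.9823 = 1.9349

1.93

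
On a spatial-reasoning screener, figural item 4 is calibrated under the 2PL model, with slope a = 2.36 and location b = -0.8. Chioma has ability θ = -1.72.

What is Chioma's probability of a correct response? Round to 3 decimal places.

0.102

P(θ) = 1 / (1 + exp(−a(θ − b)))
Exponent: 2.36 × (-1.72 − (-0.8)) = -2.1712
1/(1 + e^{2.1712}) = 0.1024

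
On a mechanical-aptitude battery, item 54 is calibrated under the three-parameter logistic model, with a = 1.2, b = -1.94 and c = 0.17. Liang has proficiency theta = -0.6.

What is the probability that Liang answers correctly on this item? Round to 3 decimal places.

P(theta) = c + (1 − c) · 1 / (1 + exp(−a(theta − b)))
Exponent: 1.2 × (-0.6 − (-1.94)) = 1.6080
1/(1 + e^{-1.6080}) = 0.8331
P = 0.17 + 0.83 × 0.8331 = 0.8615

0.862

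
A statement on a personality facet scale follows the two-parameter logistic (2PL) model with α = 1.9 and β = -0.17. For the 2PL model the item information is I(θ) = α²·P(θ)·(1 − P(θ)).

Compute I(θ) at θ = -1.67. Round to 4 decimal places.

P = 1/(1+e^{2.8500}) = 0.0547
P(1−P) = 0.0547 × 0.9453 = 0.0517
I = α² × P(1−P) = 1.9² × 0.0517 = 0.18661

0.1866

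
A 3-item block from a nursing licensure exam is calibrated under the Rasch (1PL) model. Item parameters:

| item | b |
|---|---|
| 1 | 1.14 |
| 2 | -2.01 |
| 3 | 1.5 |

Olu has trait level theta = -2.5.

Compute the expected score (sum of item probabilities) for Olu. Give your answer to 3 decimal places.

0.423

P(theta) = 1 / (1 + exp(−(theta − b)))
P_1 = 1/(1+e^{3.6400}) = 0.0256
P_2 = 1/(1+e^{0.4900}) = 0.3799
P_3 = 1/(1+e^{4.0000}) = 0.0180
E[score] = 0.0256 + 0.3799 + 0.0180 = 0.4235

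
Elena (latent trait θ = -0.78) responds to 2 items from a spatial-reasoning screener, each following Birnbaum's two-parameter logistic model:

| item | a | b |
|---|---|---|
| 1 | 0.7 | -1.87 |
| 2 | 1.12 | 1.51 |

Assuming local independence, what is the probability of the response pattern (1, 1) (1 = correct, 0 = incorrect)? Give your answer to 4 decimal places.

0.0487

P(θ) = 1 / (1 + exp(−a(θ − b)))
P_1 = 1/(1+e^{-0.7630}) = 0.6820
P_2 = 1/(1+e^{2.5648}) = 0.0714
L = P_1 × P_2 = 0.6820 × 0.0714 = 0.04872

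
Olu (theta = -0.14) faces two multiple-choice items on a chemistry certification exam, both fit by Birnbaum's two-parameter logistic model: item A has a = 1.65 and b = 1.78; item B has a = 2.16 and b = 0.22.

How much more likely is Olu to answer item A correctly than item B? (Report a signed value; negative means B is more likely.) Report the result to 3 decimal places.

P(theta) = 1 / (1 + exp(−a(theta − b)))
P_A = 0.0404
P_B = 0.3148
P_A − P_B = -0.2744

-0.274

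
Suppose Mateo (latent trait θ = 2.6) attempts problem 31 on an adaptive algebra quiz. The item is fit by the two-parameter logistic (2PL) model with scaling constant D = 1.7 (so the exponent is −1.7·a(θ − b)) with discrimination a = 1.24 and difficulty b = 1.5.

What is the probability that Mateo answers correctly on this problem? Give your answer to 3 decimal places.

P(θ) = 1 / (1 + exp(−D·a(θ − b)))
Exponent: 1.7 × 1.24 × (2.6 − 1.5) = 2.3188
1/(1 + e^{-2.3188}) = 0.9104
P = 0.9104

0.910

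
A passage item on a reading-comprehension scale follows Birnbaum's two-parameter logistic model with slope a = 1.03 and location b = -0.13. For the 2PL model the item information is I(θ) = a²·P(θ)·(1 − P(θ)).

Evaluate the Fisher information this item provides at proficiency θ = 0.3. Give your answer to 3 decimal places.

0.253

P = 1/(1+e^{-0.4429}) = 0.6089
P(1−P) = 0.6089 × 0.3911 = 0.2381
I = a² × P(1−P) = 1.03² × 0.2381 = 0.25263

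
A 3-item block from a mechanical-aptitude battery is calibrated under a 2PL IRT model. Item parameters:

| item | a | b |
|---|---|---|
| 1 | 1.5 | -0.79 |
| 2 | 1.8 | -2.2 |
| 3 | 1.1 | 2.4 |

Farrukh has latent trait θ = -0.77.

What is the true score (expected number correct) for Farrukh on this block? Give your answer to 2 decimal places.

1.47

P(θ) = 1 / (1 + exp(−a(θ − b)))
P_1 = 1/(1+e^{-0.0300}) = 0.5075
P_2 = 1/(1+e^{-2.5740}) = 0.9292
P_3 = 1/(1+e^{3.4870}) = 0.0297
E[score] = 0.5075 + 0.9292 + 0.0297 = 1.4664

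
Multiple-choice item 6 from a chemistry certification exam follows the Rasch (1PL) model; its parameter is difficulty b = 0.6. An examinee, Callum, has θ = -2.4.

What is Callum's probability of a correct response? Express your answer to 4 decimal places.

P(θ) = 1 / (1 + exp(−(θ − b)))
Exponent: (-2.4 − 0.6) = -3.0000
1/(1 + e^{3.0000}) = 0.0474
P = 0.0474

0.0474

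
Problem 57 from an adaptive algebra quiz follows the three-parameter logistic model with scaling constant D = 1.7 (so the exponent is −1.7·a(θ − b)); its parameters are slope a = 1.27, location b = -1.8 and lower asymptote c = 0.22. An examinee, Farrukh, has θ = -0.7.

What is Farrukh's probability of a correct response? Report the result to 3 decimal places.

0.934

P(θ) = c + (1 − c) · 1 / (1 + exp(−D·a(θ − b)))
Exponent: 1.7 × 1.27 × (-0.7 − (-1.8)) = 2.3749
1/(1 + e^{-2.3749}) = 0.9149
P = 0.22 + 0.78 × 0.9149 = 0.9336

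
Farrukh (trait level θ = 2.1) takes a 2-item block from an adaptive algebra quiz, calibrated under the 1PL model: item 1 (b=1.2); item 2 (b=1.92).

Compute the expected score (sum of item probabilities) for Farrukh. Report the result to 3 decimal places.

P(θ) = 1 / (1 + exp(−(θ − b)))
P_1 = 1/(1+e^{-0.9000}) = 0.7109
P_2 = 1/(1+e^{-0.1800}) = 0.5449
E[score] = 0.7109 + 0.5449 = 1.2558

1.256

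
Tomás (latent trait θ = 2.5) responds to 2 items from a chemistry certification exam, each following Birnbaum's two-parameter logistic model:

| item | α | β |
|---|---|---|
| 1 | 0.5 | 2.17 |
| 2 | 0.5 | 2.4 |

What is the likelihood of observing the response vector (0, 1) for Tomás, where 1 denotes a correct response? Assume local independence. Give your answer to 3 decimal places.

0.235

P(θ) = 1 / (1 + exp(−α(θ − β)))
P_1 = 1/(1+e^{-0.1650}) = 0.5412
P_2 = 1/(1+e^{-0.0500}) = 0.5125
L = (1−P_1) × P_2 = 0.4588 × 0.5125 = 0.23516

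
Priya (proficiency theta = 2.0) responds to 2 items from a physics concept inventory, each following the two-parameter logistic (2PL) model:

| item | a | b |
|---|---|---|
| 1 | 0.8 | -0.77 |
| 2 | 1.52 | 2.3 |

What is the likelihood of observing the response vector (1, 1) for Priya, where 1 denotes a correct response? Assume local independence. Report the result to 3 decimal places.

P(theta) = 1 / (1 + exp(−a(theta − b)))
P_1 = 1/(1+e^{-2.2160}) = 0.9017
P_2 = 1/(1+e^{0.4560}) = 0.3879
L = P_1 × P_2 = 0.9017 × 0.3879 = 0.34979

0.350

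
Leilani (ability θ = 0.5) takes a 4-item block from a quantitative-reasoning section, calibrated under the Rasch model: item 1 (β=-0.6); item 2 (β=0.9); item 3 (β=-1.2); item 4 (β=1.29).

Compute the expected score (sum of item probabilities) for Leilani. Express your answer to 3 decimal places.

2.309

P(θ) = 1 / (1 + exp(−(θ − β)))
P_1 = 1/(1+e^{-1.1000}) = 0.7503
P_2 = 1/(1+e^{0.4000}) = 0.4013
P_3 = 1/(1+e^{-1.7000}) = 0.8455
P_4 = 1/(1+e^{0.7900}) = 0.3122
E[score] = 0.7503 + 0.4013 + 0.8455 + 0.3122 = 2.3093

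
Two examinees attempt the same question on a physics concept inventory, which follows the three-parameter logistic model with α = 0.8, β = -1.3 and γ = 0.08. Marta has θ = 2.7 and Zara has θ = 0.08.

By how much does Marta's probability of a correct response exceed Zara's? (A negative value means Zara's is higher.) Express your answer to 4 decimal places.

P(θ) = γ + (1 − γ) · 1 / (1 + exp(−α(θ − β)))
P(Marta) = 0.9640  [exponent 3.2000]
P(Zara) = 0.7709  [exponent 1.1040]
Difference = 0.9640 − 0.7709 = 0.1930

0.1930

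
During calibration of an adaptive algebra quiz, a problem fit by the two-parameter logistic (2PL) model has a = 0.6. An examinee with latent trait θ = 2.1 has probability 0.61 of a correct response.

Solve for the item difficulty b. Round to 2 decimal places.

P(θ) = 1 / (1 + exp(−a(θ − b)))
logit(0.61) = ln(0.61/0.39) = 0.4473
b = θ − logit/(a) = 2.1 − 0.4473/0.6000 = 1.3545

1.35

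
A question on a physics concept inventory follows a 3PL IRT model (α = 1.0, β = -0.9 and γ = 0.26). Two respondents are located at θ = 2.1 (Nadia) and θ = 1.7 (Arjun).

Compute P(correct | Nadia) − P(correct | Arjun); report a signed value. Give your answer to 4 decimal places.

P(θ) = γ + (1 − γ) · 1 / (1 + exp(−α(θ − β)))
P(Nadia) = 0.9649  [exponent 3.0000]
P(Arjun) = 0.9488  [exponent 2.6000]
Difference = 0.9649 − 0.9488 = 0.0161

0.0161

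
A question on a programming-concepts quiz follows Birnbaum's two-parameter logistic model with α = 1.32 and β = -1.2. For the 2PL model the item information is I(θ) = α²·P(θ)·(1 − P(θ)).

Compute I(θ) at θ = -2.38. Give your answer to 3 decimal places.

P = 1/(1+e^{1.5576}) = 0.1740
P(1−P) = 0.1740 × 0.8260 = 0.1437
I = α² × P(1−P) = 1.32² × 0.1437 = 0.25041

0.250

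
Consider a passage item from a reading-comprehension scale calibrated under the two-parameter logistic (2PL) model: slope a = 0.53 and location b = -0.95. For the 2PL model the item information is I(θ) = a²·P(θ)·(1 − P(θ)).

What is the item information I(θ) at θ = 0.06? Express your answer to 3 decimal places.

P = 1/(1+e^{-0.5353}) = 0.6307
P(1−P) = 0.6307 × 0.3693 = 0.2329
I = a² × P(1−P) = 0.53² × 0.2329 = 0.06543

0.065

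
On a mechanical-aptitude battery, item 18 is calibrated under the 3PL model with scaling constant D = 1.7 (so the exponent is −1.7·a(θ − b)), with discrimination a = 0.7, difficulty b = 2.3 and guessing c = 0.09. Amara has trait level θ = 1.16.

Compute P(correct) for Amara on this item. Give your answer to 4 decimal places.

0.2764

P(θ) = c + (1 − c) · 1 / (1 + exp(−D·a(θ − b)))
Exponent: 1.7 × 0.7 × (1.16 − 2.3) = -1.3566
1/(1 + e^{1.3566}) = 0.2048
P = 0.09 + 0.91 × 0.2048 = 0.2764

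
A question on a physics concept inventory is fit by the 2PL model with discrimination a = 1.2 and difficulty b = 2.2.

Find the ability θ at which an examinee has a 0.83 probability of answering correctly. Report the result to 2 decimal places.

P(θ) = 1 / (1 + exp(−a(θ − b)))
logit = ln(0.8300/0.1700) = 1.5856
θ = b + logit/(a) = 2.2 + 1.5856/1.2000 = 3.5214

3.52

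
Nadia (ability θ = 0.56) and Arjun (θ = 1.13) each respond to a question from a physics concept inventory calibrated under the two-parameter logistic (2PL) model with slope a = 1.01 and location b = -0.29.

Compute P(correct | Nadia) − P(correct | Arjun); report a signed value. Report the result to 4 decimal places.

P(θ) = 1 / (1 + exp(−a(θ − b)))
P(Nadia) = 0.7023  [exponent 0.8585]
P(Arjun) = 0.8076  [exponent 1.4342]
Difference = 0.7023 − 0.8076 = -0.1052

-0.1052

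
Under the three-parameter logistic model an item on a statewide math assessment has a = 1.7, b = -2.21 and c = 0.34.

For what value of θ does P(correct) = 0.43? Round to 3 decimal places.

P(θ) = c + (1 − c) · 1 / (1 + exp(−a(θ − b)))
Remove guessing floor: (0.43 − 0.34)/(1 − 0.34) = 0.1364
logit = ln(0.1364/0.8636) = -1.8458
θ = b + logit/(a) = -2.21 + (-1.8458)/1.7000 = -3.2958

-3.296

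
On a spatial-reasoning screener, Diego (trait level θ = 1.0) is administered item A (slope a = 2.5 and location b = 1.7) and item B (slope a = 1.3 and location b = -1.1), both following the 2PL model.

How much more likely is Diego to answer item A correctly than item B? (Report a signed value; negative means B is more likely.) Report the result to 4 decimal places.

-0.7907

P(θ) = 1 / (1 + exp(−a(θ − b)))
P_A = 0.1480
P_B = 0.9388
P_A − P_B = -0.7907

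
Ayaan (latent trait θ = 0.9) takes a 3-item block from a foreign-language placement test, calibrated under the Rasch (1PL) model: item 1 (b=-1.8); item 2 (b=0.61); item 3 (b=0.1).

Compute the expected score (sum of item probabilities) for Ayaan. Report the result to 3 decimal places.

P(θ) = 1 / (1 + exp(−(θ − b)))
P_1 = 1/(1+e^{-2.7000}) = 0.9370
P_2 = 1/(1+e^{-0.2900}) = 0.5720
P_3 = 1/(1+e^{-0.8000}) = 0.6900
E[score] = 0.9370 + 0.5720 + 0.6900 = 2.1990

2.199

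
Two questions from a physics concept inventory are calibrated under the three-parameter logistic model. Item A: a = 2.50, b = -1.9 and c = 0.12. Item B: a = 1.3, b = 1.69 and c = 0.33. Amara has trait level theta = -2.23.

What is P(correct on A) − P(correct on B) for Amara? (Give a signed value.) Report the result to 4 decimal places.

0.0541

P(theta) = c + (1 − c) · 1 / (1 + exp(−a(theta − b)))
P_A = 0.3881
P_B = 0.3341
P_A − P_B = 0.0541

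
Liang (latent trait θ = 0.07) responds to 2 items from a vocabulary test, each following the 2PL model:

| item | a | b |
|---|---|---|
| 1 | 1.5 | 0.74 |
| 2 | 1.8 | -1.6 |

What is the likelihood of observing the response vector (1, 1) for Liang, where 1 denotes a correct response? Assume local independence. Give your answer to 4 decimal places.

0.2553

P(θ) = 1 / (1 + exp(−a(θ − b)))
P_1 = 1/(1+e^{1.0050}) = 0.2680
P_2 = 1/(1+e^{-3.0060}) = 0.9528
L = P_1 × P_2 = 0.2680 × 0.9528 = 0.25532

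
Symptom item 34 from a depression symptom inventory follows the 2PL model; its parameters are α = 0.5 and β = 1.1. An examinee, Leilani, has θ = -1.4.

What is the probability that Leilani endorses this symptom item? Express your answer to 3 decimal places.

P(θ) = 1 / (1 + exp(−α(θ − β)))
Exponent: 0.5 × (-1.4 − 1.1) = -1.2500
1/(1 + e^{1.2500}) = 0.2227

0.223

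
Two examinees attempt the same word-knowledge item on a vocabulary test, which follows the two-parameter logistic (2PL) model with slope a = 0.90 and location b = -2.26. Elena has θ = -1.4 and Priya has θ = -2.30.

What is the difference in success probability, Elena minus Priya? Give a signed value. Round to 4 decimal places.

P(θ) = 1 / (1 + exp(−a(θ − b)))
P(Elena) = 0.6844  [exponent 0.7740]
P(Priya) = 0.4910  [exponent -0.0360]
Difference = 0.6844 − 0.4910 = 0.1934

0.1934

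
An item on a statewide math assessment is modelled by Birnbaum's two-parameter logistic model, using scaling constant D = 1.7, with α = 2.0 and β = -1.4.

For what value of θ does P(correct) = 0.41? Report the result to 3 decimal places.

-1.507

P(θ) = 1 / (1 + exp(−D·α(θ − β)))
logit = ln(0.4100/0.5900) = -0.3640
θ = β + logit/(1.7·α) = -1.4 + (-0.3640)/3.4000 = -1.5070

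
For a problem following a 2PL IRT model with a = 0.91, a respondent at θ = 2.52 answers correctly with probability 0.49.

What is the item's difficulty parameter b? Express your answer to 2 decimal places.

P(θ) = 1 / (1 + exp(−a(θ − b)))
logit(0.49) = ln(0.49/0.51) = -0.0400
b = θ − logit/(a) = 2.52 − (-0.0400)/0.9100 = 2.5640

2.56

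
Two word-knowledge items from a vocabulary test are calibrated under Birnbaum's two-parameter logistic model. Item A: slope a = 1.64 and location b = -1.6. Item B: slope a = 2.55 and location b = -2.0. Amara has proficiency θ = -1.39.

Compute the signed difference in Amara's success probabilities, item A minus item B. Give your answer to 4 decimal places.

P(θ) = 1 / (1 + exp(−a(θ − b)))
P_A = 0.5853
P_B = 0.8257
P_A − P_B = -0.2404

-0.2404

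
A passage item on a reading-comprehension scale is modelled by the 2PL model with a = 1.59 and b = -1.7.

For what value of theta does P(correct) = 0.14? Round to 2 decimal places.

-2.84

P(theta) = 1 / (1 + exp(−a(theta − b)))
logit = ln(0.1400/0.8600) = -1.8153
theta = b + logit/(a) = -1.7 + (-1.8153)/1.5900 = -2.8417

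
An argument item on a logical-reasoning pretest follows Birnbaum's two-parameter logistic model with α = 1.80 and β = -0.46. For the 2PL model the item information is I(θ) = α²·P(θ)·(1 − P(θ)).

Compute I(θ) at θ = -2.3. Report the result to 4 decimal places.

P = 1/(1+e^{3.3120}) = 0.0352
P(1−P) = 0.0352 × 0.9648 = 0.0339
I = α² × P(1−P) = 1.80² × 0.0339 = 0.10992

0.1099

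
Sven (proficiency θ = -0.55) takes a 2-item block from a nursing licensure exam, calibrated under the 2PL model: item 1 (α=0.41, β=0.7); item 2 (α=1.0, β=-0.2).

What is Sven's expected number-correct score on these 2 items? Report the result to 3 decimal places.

P(θ) = 1 / (1 + exp(−α(θ − β)))
P_1 = 1/(1+e^{0.5125}) = 0.3746
P_2 = 1/(1+e^{0.3500}) = 0.4134
E[score] = 0.3746 + 0.4134 = 0.7880

0.788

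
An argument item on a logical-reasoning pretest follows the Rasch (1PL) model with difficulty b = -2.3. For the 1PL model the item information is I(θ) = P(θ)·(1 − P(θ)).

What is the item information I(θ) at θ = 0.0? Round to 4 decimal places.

P = 1/(1+e^{-2.3000}) = 0.9089
P(1−P) = 0.9089 × 0.0911 = 0.0828
I = P(1−P) = 0.08282

0.0828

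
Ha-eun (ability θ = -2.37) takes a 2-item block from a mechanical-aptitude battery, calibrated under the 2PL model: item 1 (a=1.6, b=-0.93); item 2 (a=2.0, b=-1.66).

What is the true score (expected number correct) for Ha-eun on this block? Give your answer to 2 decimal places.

P(θ) = 1 / (1 + exp(−a(θ − b)))
P_1 = 1/(1+e^{2.3040}) = 0.0908
P_2 = 1/(1+e^{1.4200}) = 0.1947
E[score] = 0.0908 + 0.1947 = 0.2855

0.29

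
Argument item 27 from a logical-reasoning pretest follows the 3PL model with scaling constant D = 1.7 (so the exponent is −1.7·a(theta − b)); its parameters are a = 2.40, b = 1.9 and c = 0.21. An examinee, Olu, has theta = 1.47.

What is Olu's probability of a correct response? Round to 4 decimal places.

0.3265

P(theta) = c + (1 − c) · 1 / (1 + exp(−D·a(theta − b)))
Exponent: 1.7 × 2.40 × (1.47 − 1.9) = -1.7544
1/(1 + e^{1.7544}) = 0.1475
P = 0.21 + 0.79 × 0.1475 = 0.3265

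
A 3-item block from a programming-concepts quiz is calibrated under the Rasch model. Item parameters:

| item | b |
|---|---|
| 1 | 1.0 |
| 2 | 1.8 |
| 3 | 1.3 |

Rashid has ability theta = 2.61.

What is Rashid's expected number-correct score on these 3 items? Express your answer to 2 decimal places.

2.31

P(theta) = 1 / (1 + exp(−(theta − b)))
P_1 = 1/(1+e^{-1.6100}) = 0.8334
P_2 = 1/(1+e^{-0.8100}) = 0.6921
P_3 = 1/(1+e^{-1.3100}) = 0.7875
E[score] = 0.8334 + 0.6921 + 0.7875 = 2.3130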